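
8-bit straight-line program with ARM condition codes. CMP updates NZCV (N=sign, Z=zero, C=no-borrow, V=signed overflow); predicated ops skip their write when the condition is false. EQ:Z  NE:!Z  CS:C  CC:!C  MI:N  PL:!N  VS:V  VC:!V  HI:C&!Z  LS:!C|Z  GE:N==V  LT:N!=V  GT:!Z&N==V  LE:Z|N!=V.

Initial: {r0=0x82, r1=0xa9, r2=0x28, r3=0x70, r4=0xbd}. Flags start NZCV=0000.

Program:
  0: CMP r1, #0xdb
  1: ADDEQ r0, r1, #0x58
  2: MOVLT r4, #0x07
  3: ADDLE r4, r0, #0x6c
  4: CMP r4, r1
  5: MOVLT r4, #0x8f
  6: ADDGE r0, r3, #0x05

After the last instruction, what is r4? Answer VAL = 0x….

VAL = 0xee

[0] flags=1000 → (cmp)
[1] flags=1000 EQ?F → skip
[2] flags=1000 LT?T → r4=0x07
[3] flags=1000 LE?T → r4=0xee
[4] flags=0010 → (cmp)
[5] flags=0010 LT?F → skip
[6] flags=0010 GE?T → r0=0x75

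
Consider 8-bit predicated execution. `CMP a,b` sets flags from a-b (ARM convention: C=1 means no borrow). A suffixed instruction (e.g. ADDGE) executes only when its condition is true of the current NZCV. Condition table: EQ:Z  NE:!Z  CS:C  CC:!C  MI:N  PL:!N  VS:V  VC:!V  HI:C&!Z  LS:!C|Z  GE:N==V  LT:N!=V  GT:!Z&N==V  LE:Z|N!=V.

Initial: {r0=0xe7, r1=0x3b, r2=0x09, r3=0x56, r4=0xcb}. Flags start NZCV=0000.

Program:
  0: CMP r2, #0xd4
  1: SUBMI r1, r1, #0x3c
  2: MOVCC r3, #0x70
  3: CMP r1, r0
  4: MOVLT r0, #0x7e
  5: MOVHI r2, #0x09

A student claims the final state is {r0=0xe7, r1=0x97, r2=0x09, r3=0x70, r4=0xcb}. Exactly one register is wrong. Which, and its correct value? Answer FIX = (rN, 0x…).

[0] flags=0000 → (cmp)
[1] flags=0000 MI?F → skip
[2] flags=0000 CC?T → r3=0x70
[3] flags=0000 → (cmp)
[4] flags=0000 LT?F → skip
[5] flags=0000 HI?F → skip

FIX = (r1, 0x3b)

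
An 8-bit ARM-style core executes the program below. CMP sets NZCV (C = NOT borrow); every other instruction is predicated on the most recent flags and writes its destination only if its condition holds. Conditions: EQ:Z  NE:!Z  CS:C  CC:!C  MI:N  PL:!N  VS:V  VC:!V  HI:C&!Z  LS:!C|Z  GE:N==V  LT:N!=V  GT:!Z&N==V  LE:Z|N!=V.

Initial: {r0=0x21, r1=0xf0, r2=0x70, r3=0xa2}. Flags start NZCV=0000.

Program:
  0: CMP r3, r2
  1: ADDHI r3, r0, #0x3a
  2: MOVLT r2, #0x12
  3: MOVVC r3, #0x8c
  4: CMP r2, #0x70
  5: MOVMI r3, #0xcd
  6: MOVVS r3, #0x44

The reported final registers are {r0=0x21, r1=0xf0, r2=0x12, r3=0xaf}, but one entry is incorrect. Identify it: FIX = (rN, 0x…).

[0] flags=0011 → (cmp)
[1] flags=0011 HI?T → r3=0x5b
[2] flags=0011 LT?T → r2=0x12
[3] flags=0011 VC?F → skip
[4] flags=1000 → (cmp)
[5] flags=1000 MI?T → r3=0xcd
[6] flags=1000 VS?F → skip

FIX = (r3, 0xcd)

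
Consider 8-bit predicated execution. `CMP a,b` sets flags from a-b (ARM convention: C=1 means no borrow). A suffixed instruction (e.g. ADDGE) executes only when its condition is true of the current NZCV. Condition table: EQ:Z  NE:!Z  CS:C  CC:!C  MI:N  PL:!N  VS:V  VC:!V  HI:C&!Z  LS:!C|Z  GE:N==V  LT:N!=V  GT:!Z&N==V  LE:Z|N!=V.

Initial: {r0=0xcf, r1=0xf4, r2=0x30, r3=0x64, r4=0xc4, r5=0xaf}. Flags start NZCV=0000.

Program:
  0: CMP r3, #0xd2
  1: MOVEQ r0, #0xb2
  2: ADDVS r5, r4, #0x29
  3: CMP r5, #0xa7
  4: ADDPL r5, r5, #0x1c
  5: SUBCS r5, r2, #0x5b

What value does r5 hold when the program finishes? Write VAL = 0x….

VAL = 0xd5

0: ✓ CMP  NZCV=1001
1: · MOVEQ
2: ✓ ADDVS  r5←0xed
3: ✓ CMP  NZCV=0010
4: ✓ ADDPL  r5←0x09
5: ✓ SUBCS  r5←0xd5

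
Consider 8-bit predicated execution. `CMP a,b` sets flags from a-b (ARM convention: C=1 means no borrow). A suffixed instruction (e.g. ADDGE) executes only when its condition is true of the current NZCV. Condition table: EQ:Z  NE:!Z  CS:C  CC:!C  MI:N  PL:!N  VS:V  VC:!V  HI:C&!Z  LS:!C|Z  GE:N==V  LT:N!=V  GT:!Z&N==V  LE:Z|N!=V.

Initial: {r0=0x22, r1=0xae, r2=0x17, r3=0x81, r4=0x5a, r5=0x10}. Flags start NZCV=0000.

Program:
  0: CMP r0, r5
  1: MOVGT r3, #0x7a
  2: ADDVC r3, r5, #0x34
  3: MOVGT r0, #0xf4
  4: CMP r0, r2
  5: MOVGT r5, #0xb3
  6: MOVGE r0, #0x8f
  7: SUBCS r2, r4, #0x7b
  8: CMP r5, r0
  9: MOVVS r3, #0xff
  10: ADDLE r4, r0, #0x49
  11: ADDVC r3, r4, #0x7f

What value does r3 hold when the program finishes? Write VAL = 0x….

VAL = 0xd9

0: ✓ CMP  NZCV=0010
1: ✓ MOVGT  r3←0x7a
2: ✓ ADDVC  r3←0x44
3: ✓ MOVGT  r0←0xf4
4: ✓ CMP  NZCV=1010
5: · MOVGT
6: · MOVGE
7: ✓ SUBCS  r2←0xdf
8: ✓ CMP  NZCV=0000
9: · MOVVS
10: · ADDLE
11: ✓ ADDVC  r3←0xd9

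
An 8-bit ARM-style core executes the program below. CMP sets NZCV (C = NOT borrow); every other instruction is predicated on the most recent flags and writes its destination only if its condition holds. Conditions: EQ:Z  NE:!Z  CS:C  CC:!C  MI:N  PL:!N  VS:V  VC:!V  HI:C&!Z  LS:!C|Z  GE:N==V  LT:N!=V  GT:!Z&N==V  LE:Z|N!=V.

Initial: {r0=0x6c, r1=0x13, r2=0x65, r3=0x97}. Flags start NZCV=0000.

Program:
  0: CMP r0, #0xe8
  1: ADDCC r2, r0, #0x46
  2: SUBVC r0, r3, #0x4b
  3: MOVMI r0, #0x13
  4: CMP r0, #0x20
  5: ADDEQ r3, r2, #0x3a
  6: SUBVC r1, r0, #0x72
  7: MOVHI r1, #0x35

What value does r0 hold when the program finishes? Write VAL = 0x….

[0] flags=1001 → (cmp)
[1] flags=1001 CC?T → r2=0xb2
[2] flags=1001 VC?F → skip
[3] flags=1001 MI?T → r0=0x13
[4] flags=1000 → (cmp)
[5] flags=1000 EQ?F → skip
[6] flags=1000 VC?T → r1=0xa1
[7] flags=1000 HI?F → skip

VAL = 0x13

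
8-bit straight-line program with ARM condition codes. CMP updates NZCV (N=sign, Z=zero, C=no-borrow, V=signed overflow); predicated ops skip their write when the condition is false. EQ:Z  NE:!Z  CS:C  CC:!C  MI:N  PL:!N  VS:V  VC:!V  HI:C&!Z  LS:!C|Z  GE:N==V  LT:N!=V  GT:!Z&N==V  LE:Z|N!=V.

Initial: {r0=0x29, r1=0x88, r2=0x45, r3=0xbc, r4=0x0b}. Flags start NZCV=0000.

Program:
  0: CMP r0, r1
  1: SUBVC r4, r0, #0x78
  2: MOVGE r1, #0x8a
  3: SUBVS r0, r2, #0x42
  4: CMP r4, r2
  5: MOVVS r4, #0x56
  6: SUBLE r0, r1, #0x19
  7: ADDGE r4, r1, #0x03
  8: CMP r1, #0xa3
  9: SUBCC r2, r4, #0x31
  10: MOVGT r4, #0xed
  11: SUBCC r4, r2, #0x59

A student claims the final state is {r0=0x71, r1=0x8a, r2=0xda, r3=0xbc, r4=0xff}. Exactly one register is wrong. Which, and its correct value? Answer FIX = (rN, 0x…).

FIX = (r4, 0x81)

0: ✓ CMP  NZCV=1001
1: · SUBVC
2: ✓ MOVGE  r1←0x8a
3: ✓ SUBVS  r0←0x03
4: ✓ CMP  NZCV=1000
5: · MOVVS
6: ✓ SUBLE  r0←0x71
7: · ADDGE
8: ✓ CMP  NZCV=1000
9: ✓ SUBCC  r2←0xda
10: · MOVGT
11: ✓ SUBCC  r4←0x81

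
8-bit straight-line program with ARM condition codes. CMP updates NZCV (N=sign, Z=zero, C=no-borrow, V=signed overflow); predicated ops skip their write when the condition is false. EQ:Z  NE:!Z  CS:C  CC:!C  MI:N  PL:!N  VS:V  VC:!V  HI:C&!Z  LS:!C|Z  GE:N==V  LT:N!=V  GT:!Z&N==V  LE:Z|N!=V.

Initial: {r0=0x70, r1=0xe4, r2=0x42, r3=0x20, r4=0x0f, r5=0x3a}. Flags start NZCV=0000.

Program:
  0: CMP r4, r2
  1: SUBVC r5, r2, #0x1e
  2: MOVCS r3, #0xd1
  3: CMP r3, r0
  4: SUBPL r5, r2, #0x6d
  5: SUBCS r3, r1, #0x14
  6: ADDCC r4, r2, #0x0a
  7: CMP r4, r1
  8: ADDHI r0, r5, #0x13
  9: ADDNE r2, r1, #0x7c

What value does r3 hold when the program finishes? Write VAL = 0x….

VAL = 0x20

[0] flags=1000 → (cmp)
[1] flags=1000 VC?T → r5=0x24
[2] flags=1000 CS?F → skip
[3] flags=1000 → (cmp)
[4] flags=1000 PL?F → skip
[5] flags=1000 CS?F → skip
[6] flags=1000 CC?T → r4=0x4c
[7] flags=0000 → (cmp)
[8] flags=0000 HI?F → skip
[9] flags=0000 NE?T → r2=0x60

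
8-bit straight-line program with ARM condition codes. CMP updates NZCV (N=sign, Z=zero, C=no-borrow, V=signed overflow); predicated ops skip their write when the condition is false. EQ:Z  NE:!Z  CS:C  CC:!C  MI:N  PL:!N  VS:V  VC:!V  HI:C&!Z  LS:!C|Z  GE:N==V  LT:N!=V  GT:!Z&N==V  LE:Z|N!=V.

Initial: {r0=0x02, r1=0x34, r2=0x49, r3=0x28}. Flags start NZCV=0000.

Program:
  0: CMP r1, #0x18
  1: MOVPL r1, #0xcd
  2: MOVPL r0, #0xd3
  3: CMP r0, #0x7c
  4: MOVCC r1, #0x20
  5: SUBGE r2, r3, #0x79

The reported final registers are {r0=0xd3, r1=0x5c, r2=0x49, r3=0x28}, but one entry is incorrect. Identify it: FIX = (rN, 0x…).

FIX = (r1, 0xcd)

0: ✓ CMP  NZCV=0010
1: ✓ MOVPL  r1←0xcd
2: ✓ MOVPL  r0←0xd3
3: ✓ CMP  NZCV=0011
4: · MOVCC
5: · SUBGE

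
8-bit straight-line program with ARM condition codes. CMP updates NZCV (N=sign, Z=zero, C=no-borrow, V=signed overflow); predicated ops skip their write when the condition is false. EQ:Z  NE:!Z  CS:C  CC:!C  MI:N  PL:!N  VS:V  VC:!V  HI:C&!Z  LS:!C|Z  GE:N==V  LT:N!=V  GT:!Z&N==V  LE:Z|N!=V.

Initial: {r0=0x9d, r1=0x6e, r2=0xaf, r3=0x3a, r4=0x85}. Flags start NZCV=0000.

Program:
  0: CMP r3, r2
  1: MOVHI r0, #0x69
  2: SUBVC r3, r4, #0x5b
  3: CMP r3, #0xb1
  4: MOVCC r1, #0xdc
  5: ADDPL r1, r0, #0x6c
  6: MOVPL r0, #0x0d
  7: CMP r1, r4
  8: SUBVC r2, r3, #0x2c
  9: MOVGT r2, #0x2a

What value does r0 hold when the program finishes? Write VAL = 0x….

VAL = 0x9d

[0] flags=1001 → (cmp)
[1] flags=1001 HI?F → skip
[2] flags=1001 VC?F → skip
[3] flags=1001 → (cmp)
[4] flags=1001 CC?T → r1=0xdc
[5] flags=1001 PL?F → skip
[6] flags=1001 PL?F → skip
[7] flags=0010 → (cmp)
[8] flags=0010 VC?T → r2=0x0e
[9] flags=0010 GT?T → r2=0x2a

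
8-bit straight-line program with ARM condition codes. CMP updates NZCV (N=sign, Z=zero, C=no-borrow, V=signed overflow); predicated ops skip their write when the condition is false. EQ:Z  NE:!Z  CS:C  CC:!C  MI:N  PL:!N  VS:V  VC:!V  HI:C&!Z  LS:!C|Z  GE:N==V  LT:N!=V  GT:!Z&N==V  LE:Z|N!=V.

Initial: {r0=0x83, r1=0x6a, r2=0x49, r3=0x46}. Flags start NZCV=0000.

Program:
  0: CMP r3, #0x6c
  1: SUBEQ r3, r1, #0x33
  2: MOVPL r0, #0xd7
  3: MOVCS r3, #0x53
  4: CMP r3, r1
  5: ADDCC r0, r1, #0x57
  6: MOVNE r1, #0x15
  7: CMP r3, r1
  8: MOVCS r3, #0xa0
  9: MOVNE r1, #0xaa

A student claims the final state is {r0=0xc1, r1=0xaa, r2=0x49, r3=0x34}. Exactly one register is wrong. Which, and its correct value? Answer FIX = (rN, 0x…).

0: ✓ CMP  NZCV=1000
1: · SUBEQ
2: · MOVPL
3: · MOVCS
4: ✓ CMP  NZCV=1000
5: ✓ ADDCC  r0←0xc1
6: ✓ MOVNE  r1←0x15
7: ✓ CMP  NZCV=0010
8: ✓ MOVCS  r3←0xa0
9: ✓ MOVNE  r1←0xaa

FIX = (r3, 0xa0)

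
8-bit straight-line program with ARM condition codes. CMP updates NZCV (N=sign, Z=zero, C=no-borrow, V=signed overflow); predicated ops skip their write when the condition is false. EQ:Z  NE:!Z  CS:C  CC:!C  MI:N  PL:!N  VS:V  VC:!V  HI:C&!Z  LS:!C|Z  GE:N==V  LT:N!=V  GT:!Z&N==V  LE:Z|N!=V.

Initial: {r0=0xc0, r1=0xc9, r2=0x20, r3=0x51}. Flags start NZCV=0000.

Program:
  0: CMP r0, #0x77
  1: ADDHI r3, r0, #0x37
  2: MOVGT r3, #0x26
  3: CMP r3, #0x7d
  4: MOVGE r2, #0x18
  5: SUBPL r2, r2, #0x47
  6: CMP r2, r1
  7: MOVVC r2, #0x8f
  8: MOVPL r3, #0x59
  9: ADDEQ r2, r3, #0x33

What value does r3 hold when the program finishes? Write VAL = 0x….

VAL = 0x59

0: ✓ CMP  NZCV=0011
1: ✓ ADDHI  r3←0xf7
2: · MOVGT
3: ✓ CMP  NZCV=0011
4: · MOVGE
5: ✓ SUBPL  r2←0xd9
6: ✓ CMP  NZCV=0010
7: ✓ MOVVC  r2←0x8f
8: ✓ MOVPL  r3←0x59
9: · ADDEQ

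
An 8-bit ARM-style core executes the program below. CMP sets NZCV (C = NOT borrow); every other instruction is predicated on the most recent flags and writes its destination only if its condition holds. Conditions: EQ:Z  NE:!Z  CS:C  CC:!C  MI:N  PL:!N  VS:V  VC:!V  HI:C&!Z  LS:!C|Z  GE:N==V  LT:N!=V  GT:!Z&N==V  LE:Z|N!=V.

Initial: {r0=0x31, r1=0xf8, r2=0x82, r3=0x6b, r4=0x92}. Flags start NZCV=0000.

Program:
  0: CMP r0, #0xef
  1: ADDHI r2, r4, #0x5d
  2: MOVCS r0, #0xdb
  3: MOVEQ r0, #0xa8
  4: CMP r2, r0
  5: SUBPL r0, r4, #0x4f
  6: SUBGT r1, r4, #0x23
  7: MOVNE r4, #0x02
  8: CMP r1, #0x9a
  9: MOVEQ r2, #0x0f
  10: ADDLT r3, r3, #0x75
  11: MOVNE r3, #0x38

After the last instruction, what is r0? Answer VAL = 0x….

[0] flags=0000 → (cmp)
[1] flags=0000 HI?F → skip
[2] flags=0000 CS?F → skip
[3] flags=0000 EQ?F → skip
[4] flags=0011 → (cmp)
[5] flags=0011 PL?T → r0=0x43
[6] flags=0011 GT?F → skip
[7] flags=0011 NE?T → r4=0x02
[8] flags=0010 → (cmp)
[9] flags=0010 EQ?F → skip
[10] flags=0010 LT?F → skip
[11] flags=0010 NE?T → r3=0x38

VAL = 0x43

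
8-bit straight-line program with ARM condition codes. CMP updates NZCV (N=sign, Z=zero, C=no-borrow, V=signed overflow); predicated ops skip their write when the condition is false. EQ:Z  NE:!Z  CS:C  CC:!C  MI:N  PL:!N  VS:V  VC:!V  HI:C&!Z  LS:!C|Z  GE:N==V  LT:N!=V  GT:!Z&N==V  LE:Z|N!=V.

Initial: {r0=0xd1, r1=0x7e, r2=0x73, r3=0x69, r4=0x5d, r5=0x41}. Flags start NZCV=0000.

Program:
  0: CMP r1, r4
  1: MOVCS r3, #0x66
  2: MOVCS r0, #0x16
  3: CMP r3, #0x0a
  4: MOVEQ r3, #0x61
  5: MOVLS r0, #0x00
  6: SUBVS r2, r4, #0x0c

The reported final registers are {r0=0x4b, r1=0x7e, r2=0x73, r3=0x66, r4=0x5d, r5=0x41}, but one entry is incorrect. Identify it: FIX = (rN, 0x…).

FIX = (r0, 0x16)

0: ✓ CMP  NZCV=0010
1: ✓ MOVCS  r3←0x66
2: ✓ MOVCS  r0←0x16
3: ✓ CMP  NZCV=0010
4: · MOVEQ
5: · MOVLS
6: · SUBVS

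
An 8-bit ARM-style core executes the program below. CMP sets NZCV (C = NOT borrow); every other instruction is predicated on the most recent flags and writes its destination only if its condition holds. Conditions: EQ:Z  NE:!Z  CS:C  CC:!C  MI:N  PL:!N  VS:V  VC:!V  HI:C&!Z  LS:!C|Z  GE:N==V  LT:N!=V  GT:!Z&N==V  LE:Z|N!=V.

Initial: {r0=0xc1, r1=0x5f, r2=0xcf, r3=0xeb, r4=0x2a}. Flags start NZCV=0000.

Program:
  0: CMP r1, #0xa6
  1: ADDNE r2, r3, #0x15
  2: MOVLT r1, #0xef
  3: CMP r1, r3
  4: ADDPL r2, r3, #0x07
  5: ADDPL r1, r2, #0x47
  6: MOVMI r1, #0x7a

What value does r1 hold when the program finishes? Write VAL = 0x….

VAL = 0x39

0: ✓ CMP  NZCV=1001
1: ✓ ADDNE  r2←0x00
2: · MOVLT
3: ✓ CMP  NZCV=0000
4: ✓ ADDPL  r2←0xf2
5: ✓ ADDPL  r1←0x39
6: · MOVMI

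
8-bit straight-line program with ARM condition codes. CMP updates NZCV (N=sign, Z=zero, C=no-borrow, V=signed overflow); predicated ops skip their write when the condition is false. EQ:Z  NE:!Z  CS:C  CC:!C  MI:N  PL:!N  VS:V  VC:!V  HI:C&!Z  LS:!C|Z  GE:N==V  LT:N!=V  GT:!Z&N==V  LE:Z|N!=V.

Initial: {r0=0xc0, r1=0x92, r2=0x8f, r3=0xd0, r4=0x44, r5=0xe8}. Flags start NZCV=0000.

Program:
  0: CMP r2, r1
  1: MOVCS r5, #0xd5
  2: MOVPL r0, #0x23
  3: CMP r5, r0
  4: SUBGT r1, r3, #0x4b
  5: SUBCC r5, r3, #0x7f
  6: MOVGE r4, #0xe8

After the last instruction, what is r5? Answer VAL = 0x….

[0] flags=1000 → (cmp)
[1] flags=1000 CS?F → skip
[2] flags=1000 PL?F → skip
[3] flags=0010 → (cmp)
[4] flags=0010 GT?T → r1=0x85
[5] flags=0010 CC?F → skip
[6] flags=0010 GE?T → r4=0xe8

VAL = 0xe8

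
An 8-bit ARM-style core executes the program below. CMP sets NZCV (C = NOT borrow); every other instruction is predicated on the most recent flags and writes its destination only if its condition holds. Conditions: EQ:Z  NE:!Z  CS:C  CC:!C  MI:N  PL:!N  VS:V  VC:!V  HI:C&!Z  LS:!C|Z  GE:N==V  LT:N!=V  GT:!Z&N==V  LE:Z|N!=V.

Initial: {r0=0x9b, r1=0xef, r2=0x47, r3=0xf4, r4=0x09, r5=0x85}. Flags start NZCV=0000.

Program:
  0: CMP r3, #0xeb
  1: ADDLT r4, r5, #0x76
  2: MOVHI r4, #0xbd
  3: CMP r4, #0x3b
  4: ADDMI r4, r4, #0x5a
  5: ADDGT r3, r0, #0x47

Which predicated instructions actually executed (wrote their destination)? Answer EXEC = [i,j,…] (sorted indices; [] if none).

EXEC = [2,4]

[0] flags=0010 → (cmp)
[1] flags=0010 LT?F → skip
[2] flags=0010 HI?T → r4=0xbd
[3] flags=1010 → (cmp)
[4] flags=1010 MI?T → r4=0x17
[5] flags=1010 GT?F → skip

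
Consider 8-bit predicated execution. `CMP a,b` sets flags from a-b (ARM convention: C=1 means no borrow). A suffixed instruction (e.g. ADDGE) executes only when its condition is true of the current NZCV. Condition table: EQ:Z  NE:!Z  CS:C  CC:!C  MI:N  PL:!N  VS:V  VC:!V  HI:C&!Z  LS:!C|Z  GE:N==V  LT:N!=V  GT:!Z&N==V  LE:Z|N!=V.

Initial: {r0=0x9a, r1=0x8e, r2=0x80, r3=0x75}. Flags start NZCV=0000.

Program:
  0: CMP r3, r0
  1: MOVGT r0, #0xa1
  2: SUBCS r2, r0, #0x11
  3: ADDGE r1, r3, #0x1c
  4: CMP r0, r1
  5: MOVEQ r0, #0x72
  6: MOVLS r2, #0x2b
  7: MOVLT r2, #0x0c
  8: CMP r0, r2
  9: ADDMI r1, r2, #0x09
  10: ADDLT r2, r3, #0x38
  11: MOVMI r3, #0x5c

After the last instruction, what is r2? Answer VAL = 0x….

0: ✓ CMP  NZCV=1001
1: ✓ MOVGT  r0←0xa1
2: · SUBCS
3: ✓ ADDGE  r1←0x91
4: ✓ CMP  NZCV=0010
5: · MOVEQ
6: · MOVLS
7: · MOVLT
8: ✓ CMP  NZCV=0010
9: · ADDMI
10: · ADDLT
11: · MOVMI

VAL = 0x80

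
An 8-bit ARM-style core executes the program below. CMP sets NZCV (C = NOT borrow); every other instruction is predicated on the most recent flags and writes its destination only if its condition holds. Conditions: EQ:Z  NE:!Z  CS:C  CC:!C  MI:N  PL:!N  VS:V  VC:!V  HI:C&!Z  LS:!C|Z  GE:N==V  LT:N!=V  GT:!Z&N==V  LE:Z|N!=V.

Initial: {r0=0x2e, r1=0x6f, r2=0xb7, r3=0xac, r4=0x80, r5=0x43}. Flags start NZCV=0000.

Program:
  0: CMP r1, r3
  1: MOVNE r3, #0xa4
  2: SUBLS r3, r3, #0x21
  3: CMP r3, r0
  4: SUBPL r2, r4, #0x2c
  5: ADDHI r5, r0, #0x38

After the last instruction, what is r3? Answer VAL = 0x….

[0] flags=1001 → (cmp)
[1] flags=1001 NE?T → r3=0xa4
[2] flags=1001 LS?T → r3=0x83
[3] flags=0011 → (cmp)
[4] flags=0011 PL?T → r2=0x54
[5] flags=0011 HI?T → r5=0x66

VAL = 0x83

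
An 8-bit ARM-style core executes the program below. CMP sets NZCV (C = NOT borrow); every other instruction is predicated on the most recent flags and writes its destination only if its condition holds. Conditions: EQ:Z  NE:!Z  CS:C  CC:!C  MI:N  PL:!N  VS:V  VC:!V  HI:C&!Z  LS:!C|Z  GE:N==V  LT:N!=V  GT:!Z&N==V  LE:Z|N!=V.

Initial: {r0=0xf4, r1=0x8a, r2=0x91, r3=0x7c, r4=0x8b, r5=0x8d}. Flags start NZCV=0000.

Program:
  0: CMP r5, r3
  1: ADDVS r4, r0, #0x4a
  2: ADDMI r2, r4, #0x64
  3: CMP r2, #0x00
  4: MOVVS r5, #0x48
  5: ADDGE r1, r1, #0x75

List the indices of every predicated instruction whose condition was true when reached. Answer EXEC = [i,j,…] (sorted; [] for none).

EXEC = [1]

[0] flags=0011 → (cmp)
[1] flags=0011 VS?T → r4=0x3e
[2] flags=0011 MI?F → skip
[3] flags=1010 → (cmp)
[4] flags=1010 VS?F → skip
[5] flags=1010 GE?F → skip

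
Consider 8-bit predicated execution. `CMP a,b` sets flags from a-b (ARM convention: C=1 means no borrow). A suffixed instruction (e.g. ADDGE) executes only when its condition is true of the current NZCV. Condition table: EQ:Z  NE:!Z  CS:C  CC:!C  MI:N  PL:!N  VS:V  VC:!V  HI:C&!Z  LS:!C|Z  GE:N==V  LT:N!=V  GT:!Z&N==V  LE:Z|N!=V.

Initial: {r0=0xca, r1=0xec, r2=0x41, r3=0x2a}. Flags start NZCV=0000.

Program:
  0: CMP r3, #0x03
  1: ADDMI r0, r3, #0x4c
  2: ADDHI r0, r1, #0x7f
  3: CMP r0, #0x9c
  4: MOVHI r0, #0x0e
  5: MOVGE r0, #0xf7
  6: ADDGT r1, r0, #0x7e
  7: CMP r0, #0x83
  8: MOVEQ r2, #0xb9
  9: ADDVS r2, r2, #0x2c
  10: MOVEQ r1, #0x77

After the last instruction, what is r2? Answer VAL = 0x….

VAL = 0x41

0: ✓ CMP  NZCV=0010
1: · ADDMI
2: ✓ ADDHI  r0←0x6b
3: ✓ CMP  NZCV=1001
4: · MOVHI
5: ✓ MOVGE  r0←0xf7
6: ✓ ADDGT  r1←0x75
7: ✓ CMP  NZCV=0010
8: · MOVEQ
9: · ADDVS
10: · MOVEQ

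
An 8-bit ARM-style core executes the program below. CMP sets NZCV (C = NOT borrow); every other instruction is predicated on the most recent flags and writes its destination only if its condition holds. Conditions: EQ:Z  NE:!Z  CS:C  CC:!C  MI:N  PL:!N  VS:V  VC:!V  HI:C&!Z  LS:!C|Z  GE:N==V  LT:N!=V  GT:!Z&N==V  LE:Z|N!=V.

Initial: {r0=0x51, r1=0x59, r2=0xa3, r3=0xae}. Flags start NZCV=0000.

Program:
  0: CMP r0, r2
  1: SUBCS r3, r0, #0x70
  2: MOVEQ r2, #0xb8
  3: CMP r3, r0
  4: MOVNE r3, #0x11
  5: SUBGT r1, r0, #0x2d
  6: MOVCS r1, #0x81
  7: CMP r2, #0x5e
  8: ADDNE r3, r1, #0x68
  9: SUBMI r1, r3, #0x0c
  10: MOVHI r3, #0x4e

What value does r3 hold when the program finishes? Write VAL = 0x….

VAL = 0x4e

[0] flags=1001 → (cmp)
[1] flags=1001 CS?F → skip
[2] flags=1001 EQ?F → skip
[3] flags=0011 → (cmp)
[4] flags=0011 NE?T → r3=0x11
[5] flags=0011 GT?F → skip
[6] flags=0011 CS?T → r1=0x81
[7] flags=0011 → (cmp)
[8] flags=0011 NE?T → r3=0xe9
[9] flags=0011 MI?F → skip
[10] flags=0011 HI?T → r3=0x4e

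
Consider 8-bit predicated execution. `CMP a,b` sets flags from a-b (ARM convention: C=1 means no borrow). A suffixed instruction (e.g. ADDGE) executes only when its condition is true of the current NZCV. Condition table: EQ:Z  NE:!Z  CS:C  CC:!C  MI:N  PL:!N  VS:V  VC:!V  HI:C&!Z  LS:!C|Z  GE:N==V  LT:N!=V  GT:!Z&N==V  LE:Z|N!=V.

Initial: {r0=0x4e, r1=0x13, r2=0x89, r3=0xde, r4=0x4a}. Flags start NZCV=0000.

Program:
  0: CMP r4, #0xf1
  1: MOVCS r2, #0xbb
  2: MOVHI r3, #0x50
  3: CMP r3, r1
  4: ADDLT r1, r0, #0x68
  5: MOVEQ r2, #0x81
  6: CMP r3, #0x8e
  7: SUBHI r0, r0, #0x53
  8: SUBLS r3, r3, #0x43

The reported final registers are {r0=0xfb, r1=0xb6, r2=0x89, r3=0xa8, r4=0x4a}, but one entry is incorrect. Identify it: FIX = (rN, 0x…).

0: ✓ CMP  NZCV=0000
1: · MOVCS
2: · MOVHI
3: ✓ CMP  NZCV=1010
4: ✓ ADDLT  r1←0xb6
5: · MOVEQ
6: ✓ CMP  NZCV=0010
7: ✓ SUBHI  r0←0xfb
8: · SUBLS

FIX = (r3, 0xde)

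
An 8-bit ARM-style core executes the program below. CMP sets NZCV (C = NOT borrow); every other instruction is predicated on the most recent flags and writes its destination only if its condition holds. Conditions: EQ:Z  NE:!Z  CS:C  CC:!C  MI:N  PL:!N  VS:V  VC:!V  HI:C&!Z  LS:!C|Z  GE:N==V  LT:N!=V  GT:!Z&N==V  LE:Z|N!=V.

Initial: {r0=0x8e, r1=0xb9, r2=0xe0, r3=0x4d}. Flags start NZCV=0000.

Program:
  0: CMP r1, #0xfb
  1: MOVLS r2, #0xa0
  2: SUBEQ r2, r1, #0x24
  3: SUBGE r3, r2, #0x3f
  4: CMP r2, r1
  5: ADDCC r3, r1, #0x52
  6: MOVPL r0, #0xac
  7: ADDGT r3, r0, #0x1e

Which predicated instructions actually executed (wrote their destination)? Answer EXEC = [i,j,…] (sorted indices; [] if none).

EXEC = [1,5]

[0] flags=1000 → (cmp)
[1] flags=1000 LS?T → r2=0xa0
[2] flags=1000 EQ?F → skip
[3] flags=1000 GE?F → skip
[4] flags=1000 → (cmp)
[5] flags=1000 CC?T → r3=0x0b
[6] flags=1000 PL?F → skip
[7] flags=1000 GT?F → skip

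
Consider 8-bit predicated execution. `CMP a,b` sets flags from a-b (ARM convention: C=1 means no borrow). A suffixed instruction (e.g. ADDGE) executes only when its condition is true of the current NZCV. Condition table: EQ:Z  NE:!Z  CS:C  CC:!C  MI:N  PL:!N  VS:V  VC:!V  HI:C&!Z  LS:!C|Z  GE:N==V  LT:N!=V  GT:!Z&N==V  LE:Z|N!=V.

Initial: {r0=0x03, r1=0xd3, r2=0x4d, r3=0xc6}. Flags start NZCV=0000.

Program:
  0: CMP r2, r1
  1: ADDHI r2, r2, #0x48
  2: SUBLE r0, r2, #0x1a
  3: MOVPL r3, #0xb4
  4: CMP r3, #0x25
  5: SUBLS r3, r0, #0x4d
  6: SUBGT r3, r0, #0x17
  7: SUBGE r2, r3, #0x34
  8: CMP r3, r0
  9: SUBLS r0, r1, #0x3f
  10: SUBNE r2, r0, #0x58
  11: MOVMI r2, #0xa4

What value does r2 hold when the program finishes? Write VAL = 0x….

0: ✓ CMP  NZCV=0000
1: · ADDHI
2: · SUBLE
3: ✓ MOVPL  r3←0xb4
4: ✓ CMP  NZCV=1010
5: · SUBLS
6: · SUBGT
7: · SUBGE
8: ✓ CMP  NZCV=1010
9: · SUBLS
10: ✓ SUBNE  r2←0xab
11: ✓ MOVMI  r2←0xa4

VAL = 0xa4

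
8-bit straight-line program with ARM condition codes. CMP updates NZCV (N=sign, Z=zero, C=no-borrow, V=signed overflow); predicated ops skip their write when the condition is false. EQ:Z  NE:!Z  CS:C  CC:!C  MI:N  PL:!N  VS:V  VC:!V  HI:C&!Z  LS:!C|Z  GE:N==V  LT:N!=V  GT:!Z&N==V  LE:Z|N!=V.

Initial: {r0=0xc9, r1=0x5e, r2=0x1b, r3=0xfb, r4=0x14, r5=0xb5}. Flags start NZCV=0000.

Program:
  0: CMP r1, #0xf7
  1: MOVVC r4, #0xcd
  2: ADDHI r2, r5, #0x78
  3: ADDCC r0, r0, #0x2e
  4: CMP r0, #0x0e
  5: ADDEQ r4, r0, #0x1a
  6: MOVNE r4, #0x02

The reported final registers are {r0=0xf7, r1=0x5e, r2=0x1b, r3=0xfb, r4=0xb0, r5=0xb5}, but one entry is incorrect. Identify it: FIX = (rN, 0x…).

FIX = (r4, 0x02)

0: ✓ CMP  NZCV=0000
1: ✓ MOVVC  r4←0xcd
2: · ADDHI
3: ✓ ADDCC  r0←0xf7
4: ✓ CMP  NZCV=1010
5: · ADDEQ
6: ✓ MOVNE  r4←0x02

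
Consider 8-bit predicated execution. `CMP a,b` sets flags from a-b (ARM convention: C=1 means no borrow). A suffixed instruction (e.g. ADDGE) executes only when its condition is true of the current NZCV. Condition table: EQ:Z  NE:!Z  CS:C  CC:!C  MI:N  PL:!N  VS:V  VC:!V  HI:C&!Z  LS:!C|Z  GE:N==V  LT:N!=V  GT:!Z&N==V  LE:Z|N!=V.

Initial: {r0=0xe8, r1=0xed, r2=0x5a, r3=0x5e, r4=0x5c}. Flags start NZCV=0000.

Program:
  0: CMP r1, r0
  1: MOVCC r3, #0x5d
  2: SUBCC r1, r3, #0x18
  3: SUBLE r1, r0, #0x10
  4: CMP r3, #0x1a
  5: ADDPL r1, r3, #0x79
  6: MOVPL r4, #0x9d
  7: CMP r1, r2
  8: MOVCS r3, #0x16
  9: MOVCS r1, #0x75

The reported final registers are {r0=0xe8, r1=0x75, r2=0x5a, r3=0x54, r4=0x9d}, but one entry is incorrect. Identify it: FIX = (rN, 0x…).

0: ✓ CMP  NZCV=0010
1: · MOVCC
2: · SUBCC
3: · SUBLE
4: ✓ CMP  NZCV=0010
5: ✓ ADDPL  r1←0xd7
6: ✓ MOVPL  r4←0x9d
7: ✓ CMP  NZCV=0011
8: ✓ MOVCS  r3←0x16
9: ✓ MOVCS  r1←0x75

FIX = (r3, 0x16)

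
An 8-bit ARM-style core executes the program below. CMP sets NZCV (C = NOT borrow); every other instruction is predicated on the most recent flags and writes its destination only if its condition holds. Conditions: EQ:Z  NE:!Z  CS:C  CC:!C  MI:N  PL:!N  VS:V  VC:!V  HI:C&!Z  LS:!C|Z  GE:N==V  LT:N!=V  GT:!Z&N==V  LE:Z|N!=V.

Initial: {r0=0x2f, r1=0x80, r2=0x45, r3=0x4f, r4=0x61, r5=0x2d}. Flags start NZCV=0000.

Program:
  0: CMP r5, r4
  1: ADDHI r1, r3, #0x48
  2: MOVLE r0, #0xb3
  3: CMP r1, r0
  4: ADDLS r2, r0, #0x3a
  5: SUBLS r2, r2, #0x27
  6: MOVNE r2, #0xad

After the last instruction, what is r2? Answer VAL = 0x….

[0] flags=1000 → (cmp)
[1] flags=1000 HI?F → skip
[2] flags=1000 LE?T → r0=0xb3
[3] flags=1000 → (cmp)
[4] flags=1000 LS?T → r2=0xed
[5] flags=1000 LS?T → r2=0xc6
[6] flags=1000 NE?T → r2=0xad

VAL = 0xad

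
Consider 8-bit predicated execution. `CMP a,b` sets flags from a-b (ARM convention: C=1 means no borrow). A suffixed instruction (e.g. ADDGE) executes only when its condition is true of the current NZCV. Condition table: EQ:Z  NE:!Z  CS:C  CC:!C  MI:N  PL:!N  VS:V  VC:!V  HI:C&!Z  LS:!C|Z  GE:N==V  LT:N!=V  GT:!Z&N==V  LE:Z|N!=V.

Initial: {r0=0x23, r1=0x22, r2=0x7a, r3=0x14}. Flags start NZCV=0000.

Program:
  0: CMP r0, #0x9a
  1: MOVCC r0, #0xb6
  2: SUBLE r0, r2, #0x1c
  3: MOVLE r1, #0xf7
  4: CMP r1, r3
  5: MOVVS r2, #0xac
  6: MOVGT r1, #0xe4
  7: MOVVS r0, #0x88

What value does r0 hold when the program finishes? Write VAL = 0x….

VAL = 0xb6

0: ✓ CMP  NZCV=1001
1: ✓ MOVCC  r0←0xb6
2: · SUBLE
3: · MOVLE
4: ✓ CMP  NZCV=0010
5: · MOVVS
6: ✓ MOVGT  r1←0xe4
7: · MOVVS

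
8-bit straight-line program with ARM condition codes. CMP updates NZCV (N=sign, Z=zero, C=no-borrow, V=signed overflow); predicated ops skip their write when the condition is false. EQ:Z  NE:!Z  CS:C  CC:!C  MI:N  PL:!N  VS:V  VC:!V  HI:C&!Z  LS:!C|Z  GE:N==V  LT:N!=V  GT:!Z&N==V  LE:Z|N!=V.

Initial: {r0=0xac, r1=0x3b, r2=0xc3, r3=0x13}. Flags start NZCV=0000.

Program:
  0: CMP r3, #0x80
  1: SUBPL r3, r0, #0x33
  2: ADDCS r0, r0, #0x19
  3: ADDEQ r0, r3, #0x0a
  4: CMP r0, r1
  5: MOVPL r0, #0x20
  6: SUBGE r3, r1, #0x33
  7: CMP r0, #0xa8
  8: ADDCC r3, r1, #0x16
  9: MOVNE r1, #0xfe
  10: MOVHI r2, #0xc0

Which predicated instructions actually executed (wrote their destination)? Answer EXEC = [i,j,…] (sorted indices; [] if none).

EXEC = [5,8,9]

[0] flags=1001 → (cmp)
[1] flags=1001 PL?F → skip
[2] flags=1001 CS?F → skip
[3] flags=1001 EQ?F → skip
[4] flags=0011 → (cmp)
[5] flags=0011 PL?T → r0=0x20
[6] flags=0011 GE?F → skip
[7] flags=0000 → (cmp)
[8] flags=0000 CC?T → r3=0x51
[9] flags=0000 NE?T → r1=0xfe
[10] flags=0000 HI?F → skip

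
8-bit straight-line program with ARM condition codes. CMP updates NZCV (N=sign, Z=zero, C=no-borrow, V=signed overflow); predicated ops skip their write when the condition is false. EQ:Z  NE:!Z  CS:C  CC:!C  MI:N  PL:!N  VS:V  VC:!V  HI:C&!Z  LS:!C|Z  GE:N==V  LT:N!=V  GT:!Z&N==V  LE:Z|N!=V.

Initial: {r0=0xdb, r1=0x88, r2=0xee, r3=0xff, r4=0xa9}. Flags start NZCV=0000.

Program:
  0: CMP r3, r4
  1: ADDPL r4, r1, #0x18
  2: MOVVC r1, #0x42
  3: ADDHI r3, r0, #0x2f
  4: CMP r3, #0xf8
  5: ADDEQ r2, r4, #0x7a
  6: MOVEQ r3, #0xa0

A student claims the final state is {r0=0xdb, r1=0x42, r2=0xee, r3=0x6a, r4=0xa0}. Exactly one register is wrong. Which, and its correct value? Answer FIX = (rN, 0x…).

FIX = (r3, 0x0a)

0: ✓ CMP  NZCV=0010
1: ✓ ADDPL  r4←0xa0
2: ✓ MOVVC  r1←0x42
3: ✓ ADDHI  r3←0x0a
4: ✓ CMP  NZCV=0000
5: · ADDEQ
6: · MOVEQ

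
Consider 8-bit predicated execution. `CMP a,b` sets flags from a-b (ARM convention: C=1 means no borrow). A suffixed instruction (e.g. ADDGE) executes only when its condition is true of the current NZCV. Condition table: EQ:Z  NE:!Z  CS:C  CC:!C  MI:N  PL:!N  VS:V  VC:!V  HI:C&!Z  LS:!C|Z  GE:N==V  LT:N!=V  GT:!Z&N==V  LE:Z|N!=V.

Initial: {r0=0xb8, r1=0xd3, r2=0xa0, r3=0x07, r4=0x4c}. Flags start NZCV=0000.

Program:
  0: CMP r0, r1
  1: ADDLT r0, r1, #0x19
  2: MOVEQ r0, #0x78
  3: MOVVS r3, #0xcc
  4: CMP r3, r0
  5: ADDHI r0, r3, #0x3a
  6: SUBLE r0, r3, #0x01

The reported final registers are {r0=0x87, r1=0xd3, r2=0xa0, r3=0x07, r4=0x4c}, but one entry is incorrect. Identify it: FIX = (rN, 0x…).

[0] flags=1000 → (cmp)
[1] flags=1000 LT?T → r0=0xec
[2] flags=1000 EQ?F → skip
[3] flags=1000 VS?F → skip
[4] flags=0000 → (cmp)
[5] flags=0000 HI?F → skip
[6] flags=0000 LE?F → skip

FIX = (r0, 0xec)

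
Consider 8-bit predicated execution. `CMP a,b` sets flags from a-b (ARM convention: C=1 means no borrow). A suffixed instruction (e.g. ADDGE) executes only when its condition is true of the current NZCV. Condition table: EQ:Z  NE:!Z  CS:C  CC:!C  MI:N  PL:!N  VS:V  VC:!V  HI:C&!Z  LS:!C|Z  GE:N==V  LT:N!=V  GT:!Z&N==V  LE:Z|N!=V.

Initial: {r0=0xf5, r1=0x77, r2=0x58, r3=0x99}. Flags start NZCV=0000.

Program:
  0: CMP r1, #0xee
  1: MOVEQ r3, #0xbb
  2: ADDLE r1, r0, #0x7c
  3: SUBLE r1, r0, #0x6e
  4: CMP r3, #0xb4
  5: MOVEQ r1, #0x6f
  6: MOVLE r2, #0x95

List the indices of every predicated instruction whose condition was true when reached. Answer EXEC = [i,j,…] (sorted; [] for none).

0: ✓ CMP  NZCV=1001
1: · MOVEQ
2: · ADDLE
3: · SUBLE
4: ✓ CMP  NZCV=1000
5: · MOVEQ
6: ✓ MOVLE  r2←0x95

EXEC = [6]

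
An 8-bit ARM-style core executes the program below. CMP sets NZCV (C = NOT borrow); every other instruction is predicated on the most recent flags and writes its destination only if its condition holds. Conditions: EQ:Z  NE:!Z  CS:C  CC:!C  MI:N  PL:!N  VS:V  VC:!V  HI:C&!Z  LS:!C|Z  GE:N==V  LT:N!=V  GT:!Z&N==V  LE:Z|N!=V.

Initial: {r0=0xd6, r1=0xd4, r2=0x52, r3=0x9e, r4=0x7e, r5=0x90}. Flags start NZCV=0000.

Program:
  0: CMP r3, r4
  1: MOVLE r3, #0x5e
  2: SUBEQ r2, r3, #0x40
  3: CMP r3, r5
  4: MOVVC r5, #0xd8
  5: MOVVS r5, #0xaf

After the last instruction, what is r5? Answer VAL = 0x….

0: ✓ CMP  NZCV=0011
1: ✓ MOVLE  r3←0x5e
2: · SUBEQ
3: ✓ CMP  NZCV=1001
4: · MOVVC
5: ✓ MOVVS  r5←0xaf

VAL = 0xaf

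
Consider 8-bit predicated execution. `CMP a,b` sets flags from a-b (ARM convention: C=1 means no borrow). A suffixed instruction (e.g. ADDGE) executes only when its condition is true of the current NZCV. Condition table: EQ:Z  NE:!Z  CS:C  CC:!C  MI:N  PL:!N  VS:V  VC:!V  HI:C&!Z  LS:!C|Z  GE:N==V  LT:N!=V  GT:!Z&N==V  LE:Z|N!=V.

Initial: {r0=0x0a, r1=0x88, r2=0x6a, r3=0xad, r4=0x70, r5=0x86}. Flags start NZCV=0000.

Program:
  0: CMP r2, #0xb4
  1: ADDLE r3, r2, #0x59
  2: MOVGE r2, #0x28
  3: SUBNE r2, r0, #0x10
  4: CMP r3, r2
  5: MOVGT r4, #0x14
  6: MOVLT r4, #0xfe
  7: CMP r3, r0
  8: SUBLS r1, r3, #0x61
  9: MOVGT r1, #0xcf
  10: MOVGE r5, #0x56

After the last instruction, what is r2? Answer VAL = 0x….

VAL = 0xfa

0: ✓ CMP  NZCV=1001
1: · ADDLE
2: ✓ MOVGE  r2←0x28
3: ✓ SUBNE  r2←0xfa
4: ✓ CMP  NZCV=1000
5: · MOVGT
6: ✓ MOVLT  r4←0xfe
7: ✓ CMP  NZCV=1010
8: · SUBLS
9: · MOVGT
10: · MOVGE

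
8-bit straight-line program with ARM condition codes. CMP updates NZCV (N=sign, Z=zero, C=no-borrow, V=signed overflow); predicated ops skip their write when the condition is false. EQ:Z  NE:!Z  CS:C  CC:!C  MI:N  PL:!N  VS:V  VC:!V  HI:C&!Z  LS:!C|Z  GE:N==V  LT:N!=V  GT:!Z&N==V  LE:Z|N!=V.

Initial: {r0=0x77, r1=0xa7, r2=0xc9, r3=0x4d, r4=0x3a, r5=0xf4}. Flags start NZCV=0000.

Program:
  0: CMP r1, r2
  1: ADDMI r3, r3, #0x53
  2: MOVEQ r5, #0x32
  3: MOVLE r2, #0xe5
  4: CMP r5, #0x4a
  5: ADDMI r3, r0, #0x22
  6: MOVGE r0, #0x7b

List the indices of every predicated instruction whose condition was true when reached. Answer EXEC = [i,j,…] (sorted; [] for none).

EXEC = [1,3,5]

0: ✓ CMP  NZCV=1000
1: ✓ ADDMI  r3←0xa0
2: · MOVEQ
3: ✓ MOVLE  r2←0xe5
4: ✓ CMP  NZCV=1010
5: ✓ ADDMI  r3←0x99
6: · MOVGE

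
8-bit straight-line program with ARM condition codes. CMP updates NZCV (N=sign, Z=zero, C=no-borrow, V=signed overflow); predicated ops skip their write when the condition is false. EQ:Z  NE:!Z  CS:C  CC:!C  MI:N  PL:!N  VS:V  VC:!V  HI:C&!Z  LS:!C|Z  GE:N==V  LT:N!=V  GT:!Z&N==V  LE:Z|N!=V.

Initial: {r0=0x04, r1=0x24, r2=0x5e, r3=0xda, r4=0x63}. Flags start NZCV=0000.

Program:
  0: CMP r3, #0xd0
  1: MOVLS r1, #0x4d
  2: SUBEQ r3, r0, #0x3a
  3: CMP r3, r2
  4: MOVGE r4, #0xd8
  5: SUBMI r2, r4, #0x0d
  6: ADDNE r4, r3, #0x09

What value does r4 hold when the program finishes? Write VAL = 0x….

VAL = 0xe3

[0] flags=0010 → (cmp)
[1] flags=0010 LS?F → skip
[2] flags=0010 EQ?F → skip
[3] flags=0011 → (cmp)
[4] flags=0011 GE?F → skip
[5] flags=0011 MI?F → skip
[6] flags=0011 NE?T → r4=0xe3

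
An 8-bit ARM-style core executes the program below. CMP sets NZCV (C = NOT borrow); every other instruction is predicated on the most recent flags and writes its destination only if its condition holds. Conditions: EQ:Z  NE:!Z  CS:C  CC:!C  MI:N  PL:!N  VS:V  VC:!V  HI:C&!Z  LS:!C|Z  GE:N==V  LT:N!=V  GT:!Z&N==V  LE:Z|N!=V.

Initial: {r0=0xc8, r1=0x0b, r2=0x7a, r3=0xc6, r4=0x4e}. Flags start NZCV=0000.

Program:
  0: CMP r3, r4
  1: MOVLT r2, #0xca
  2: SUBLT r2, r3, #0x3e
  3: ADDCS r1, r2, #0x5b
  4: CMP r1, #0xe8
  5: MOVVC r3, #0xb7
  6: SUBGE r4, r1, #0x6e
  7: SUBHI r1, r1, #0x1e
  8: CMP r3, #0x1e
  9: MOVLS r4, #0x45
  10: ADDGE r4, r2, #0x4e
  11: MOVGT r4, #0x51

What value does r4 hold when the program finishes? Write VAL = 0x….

VAL = 0x4e

[0] flags=0011 → (cmp)
[1] flags=0011 LT?T → r2=0xca
[2] flags=0011 LT?T → r2=0x88
[3] flags=0011 CS?T → r1=0xe3
[4] flags=1000 → (cmp)
[5] flags=1000 VC?T → r3=0xb7
[6] flags=1000 GE?F → skip
[7] flags=1000 HI?F → skip
[8] flags=1010 → (cmp)
[9] flags=1010 LS?F → skip
[10] flags=1010 GE?F → skip
[11] flags=1010 GT?F → skip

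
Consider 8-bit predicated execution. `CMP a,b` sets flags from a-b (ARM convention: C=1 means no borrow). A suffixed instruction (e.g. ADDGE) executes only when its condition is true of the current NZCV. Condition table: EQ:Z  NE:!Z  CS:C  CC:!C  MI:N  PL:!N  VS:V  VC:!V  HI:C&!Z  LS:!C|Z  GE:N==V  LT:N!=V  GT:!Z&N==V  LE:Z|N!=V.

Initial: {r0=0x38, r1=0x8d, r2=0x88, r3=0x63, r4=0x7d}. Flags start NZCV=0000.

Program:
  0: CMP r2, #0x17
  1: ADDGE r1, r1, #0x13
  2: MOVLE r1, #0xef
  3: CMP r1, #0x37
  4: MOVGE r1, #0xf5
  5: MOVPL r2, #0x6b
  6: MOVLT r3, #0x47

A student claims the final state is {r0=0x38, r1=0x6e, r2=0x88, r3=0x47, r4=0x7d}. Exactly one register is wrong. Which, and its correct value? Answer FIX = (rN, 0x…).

FIX = (r1, 0xef)

[0] flags=0011 → (cmp)
[1] flags=0011 GE?F → skip
[2] flags=0011 LE?T → r1=0xef
[3] flags=1010 → (cmp)
[4] flags=1010 GE?F → skip
[5] flags=1010 PL?F → skip
[6] flags=1010 LT?T → r3=0x47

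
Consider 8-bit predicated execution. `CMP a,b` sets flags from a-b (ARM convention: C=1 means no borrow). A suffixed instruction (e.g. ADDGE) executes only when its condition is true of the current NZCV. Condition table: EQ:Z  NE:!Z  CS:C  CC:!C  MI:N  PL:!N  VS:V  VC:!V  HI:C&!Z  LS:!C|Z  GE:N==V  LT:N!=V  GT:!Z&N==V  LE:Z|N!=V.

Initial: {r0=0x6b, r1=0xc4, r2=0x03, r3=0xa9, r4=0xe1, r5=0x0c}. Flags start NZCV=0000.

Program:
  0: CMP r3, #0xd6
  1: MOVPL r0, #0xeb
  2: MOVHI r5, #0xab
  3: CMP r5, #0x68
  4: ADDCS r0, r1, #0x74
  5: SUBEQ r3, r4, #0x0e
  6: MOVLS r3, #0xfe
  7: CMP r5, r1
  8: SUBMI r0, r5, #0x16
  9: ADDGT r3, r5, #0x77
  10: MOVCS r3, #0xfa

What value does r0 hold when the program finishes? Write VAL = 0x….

0: ✓ CMP  NZCV=1000
1: · MOVPL
2: · MOVHI
3: ✓ CMP  NZCV=1000
4: · ADDCS
5: · SUBEQ
6: ✓ MOVLS  r3←0xfe
7: ✓ CMP  NZCV=0000
8: · SUBMI
9: ✓ ADDGT  r3←0x83
10: · MOVCS

VAL = 0x6b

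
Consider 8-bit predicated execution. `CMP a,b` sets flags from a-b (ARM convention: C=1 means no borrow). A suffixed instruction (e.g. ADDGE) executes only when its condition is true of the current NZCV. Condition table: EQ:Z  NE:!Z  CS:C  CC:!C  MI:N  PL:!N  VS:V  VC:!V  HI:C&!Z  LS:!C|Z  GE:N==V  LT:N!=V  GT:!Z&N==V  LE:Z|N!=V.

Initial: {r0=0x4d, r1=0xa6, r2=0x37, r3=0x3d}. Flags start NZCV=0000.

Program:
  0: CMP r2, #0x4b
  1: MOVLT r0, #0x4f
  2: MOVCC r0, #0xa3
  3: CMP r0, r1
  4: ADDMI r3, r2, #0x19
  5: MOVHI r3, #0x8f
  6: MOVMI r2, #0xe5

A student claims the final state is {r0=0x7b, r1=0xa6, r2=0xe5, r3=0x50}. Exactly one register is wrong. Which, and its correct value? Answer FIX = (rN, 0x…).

FIX = (r0, 0xa3)

[0] flags=1000 → (cmp)
[1] flags=1000 LT?T → r0=0x4f
[2] flags=1000 CC?T → r0=0xa3
[3] flags=1000 → (cmp)
[4] flags=1000 MI?T → r3=0x50
[5] flags=1000 HI?F → skip
[6] flags=1000 MI?T → r2=0xe5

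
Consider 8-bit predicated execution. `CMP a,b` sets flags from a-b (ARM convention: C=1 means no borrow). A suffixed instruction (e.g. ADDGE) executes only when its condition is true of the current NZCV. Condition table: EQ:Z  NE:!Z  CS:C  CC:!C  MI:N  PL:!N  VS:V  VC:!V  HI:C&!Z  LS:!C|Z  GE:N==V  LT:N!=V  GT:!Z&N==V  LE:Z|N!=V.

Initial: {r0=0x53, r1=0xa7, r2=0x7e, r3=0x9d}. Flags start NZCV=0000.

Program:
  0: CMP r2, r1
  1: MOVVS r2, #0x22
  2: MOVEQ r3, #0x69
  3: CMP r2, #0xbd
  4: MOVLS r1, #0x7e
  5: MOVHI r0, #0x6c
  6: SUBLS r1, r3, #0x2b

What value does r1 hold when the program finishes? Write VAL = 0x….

0: ✓ CMP  NZCV=1001
1: ✓ MOVVS  r2←0x22
2: · MOVEQ
3: ✓ CMP  NZCV=0000
4: ✓ MOVLS  r1←0x7e
5: · MOVHI
6: ✓ SUBLS  r1←0x72

VAL = 0x72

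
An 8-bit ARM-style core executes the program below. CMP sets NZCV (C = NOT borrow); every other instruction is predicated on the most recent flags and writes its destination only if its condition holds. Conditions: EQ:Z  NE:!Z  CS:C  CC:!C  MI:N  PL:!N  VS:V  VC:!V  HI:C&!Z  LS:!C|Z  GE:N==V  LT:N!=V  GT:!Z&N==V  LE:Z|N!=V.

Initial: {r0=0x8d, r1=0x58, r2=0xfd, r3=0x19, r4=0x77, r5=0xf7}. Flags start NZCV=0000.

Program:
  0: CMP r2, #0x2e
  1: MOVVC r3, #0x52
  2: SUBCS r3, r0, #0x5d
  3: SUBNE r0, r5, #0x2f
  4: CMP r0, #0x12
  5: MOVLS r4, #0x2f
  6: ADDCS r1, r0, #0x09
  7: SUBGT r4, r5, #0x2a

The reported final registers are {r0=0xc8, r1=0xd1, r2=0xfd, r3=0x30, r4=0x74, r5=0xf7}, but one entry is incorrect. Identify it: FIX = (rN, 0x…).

[0] flags=1010 → (cmp)
[1] flags=1010 VC?T → r3=0x52
[2] flags=1010 CS?T → r3=0x30
[3] flags=1010 NE?T → r0=0xc8
[4] flags=1010 → (cmp)
[5] flags=1010 LS?F → skip
[6] flags=1010 CS?T → r1=0xd1
[7] flags=1010 GT?F → skip

FIX = (r4, 0x77)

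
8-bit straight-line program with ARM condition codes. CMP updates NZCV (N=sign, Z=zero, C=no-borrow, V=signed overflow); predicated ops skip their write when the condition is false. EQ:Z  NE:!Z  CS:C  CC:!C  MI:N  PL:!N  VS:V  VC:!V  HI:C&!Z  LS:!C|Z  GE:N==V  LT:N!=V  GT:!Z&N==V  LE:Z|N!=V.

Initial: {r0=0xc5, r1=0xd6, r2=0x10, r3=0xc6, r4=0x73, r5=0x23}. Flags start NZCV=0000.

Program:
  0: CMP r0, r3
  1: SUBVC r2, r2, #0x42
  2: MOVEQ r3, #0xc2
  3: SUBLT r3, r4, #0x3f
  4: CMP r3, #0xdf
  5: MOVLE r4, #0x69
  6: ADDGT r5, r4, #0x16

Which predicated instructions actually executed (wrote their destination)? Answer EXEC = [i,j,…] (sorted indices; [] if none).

EXEC = [1,3,6]

[0] flags=1000 → (cmp)
[1] flags=1000 VC?T → r2=0xce
[2] flags=1000 EQ?F → skip
[3] flags=1000 LT?T → r3=0x34
[4] flags=0000 → (cmp)
[5] flags=0000 LE?F → skip
[6] flags=0000 GT?T → r5=0x89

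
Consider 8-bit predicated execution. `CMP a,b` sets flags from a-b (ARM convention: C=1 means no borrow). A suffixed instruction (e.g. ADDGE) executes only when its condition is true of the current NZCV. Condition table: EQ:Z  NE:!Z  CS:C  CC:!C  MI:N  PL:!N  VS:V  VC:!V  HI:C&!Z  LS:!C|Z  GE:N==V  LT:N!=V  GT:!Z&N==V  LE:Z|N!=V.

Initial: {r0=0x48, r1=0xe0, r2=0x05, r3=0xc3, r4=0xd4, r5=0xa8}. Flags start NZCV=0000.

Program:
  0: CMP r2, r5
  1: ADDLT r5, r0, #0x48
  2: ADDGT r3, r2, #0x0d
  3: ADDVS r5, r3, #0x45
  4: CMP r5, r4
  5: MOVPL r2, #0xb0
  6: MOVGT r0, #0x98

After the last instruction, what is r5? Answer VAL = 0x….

VAL = 0xa8

0: ✓ CMP  NZCV=0000
1: · ADDLT
2: ✓ ADDGT  r3←0x12
3: · ADDVS
4: ✓ CMP  NZCV=1000
5: · MOVPL
6: · MOVGT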